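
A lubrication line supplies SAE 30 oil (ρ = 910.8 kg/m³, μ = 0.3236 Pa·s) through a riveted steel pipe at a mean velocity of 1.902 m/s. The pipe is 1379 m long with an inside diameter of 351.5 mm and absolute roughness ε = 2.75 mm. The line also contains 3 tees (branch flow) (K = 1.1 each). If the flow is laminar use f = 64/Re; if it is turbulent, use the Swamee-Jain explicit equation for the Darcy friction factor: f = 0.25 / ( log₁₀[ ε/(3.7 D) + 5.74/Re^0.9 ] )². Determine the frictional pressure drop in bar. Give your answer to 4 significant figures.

ΔP ≈ 2.253 bar

Reynolds number Re = ρVD/μ = 910.8 · 1.902 · 0.3515 / 0.324 = 1882.
Re < 2300 → laminar flow, so f = 64/Re = 64/1882 = 0.03401 (the turbulent correlation is not needed).
Total minor-loss coefficient ΣK = 3·1.1 = 3.3.
ΔP = [f·L/D + ΣK]·(ρV²/2) = [0.03401·1379/0.3515 + 3.3]·(910.8·1.902²/2) = [133.4 + 3.3]·1647 = 2.253e+05 Pa.
ΔP = 2.253e+05 Pa = 2.253 bar.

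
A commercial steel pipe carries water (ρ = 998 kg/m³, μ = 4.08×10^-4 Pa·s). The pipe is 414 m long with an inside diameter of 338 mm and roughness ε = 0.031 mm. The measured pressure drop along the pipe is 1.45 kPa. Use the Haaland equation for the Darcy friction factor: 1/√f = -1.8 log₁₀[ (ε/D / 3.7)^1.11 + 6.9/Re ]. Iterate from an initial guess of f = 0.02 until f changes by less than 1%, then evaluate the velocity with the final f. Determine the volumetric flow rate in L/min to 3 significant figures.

Q ≈ 2140 L/min

Rearranging Darcy-Weisbach: V = √(2·ΔP·D/(f·L·ρ)). With ε/D = 3.1e-05/0.338 = 9.17e-05, iterate starting from f = 0.02:
  f = 0.02 → V = √(2·1450·0.338/(0.02·414·998)) = 0.3444 m/s; Re = ρVD/μ = 2.848e+05; f → 0.01527
  f = 0.01527 → V = 0.3941 m/s; Re = 3.259e+05; f → 0.01498
  f = 0.01498 → V = 0.398 m/s; Re = 3.29e+05; f → 0.01496
Converged (Δf/f < 1%). With the final f = 0.01496: V = √(2·1450·0.338/(0.01496·414·998)) = 0.3982 m/s.
Q = V·A = 0.3982·(π/4·0.338²) = 0.03573 m³/s = 2140 L/min.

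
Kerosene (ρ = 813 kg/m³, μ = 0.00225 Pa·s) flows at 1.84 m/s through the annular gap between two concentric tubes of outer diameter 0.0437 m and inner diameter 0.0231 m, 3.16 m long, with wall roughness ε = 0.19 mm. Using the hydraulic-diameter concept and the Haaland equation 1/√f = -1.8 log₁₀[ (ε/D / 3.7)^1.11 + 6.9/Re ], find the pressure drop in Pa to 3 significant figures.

ΔP ≈ 8640 Pa

Hydraulic diameter D_h = 4A/P = D_o - D_i = 0.0437 - 0.0231 = 0.0206 m.
Re = ρVD_h/μ = 813·1.84·0.0206/0.00225 = 1.37e+04.
ε/D_h = 0.00019/0.0206 = 0.00922; Haaland gives 1/√f = -1.8 log₁₀[0.00129+0.000504] = 4.944, so f = 0.04092.
ΔP = f(L/D_h)(ρV²/2) = 0.04092·3.16/0.0206·1376 = 8638 Pa.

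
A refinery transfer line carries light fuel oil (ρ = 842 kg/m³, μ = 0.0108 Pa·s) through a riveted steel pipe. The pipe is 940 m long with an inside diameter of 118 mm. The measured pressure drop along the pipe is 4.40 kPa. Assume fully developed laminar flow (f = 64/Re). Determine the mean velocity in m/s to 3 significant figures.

For laminar flow, f = 64/Re with Re = ρVD/μ, so Darcy-Weisbach reduces to ΔP = 32μLV/D². Solving for V: V = ΔP·D²/(32μL) = 4400·(0.118)²/(32·0.0108·940) = 0.1886 m/s.
Check: Re = ρVD/μ = 842·0.1886·0.118/0.0108 = 1735 < 2300, so the laminar assumption holds.

V ≈ 0.189 m/s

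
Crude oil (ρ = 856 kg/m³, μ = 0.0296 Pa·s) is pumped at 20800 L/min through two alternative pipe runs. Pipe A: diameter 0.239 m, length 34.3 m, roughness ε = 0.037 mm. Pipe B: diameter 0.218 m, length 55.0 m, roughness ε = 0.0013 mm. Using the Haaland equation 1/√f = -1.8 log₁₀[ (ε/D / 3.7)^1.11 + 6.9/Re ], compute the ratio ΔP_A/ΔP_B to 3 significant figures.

ΔP_A/ΔP_B ≈ 0.411

Pipe A: V = Q/A = 0.3467/0.04486 = 7.727 m/s; Re = 5.341e+04; ε/D = 0.000155; Haaland → f = 0.02088; ΔP_A = f(L/D)(ρV²/2) = 7.658e+04 Pa.
Pipe B: V = Q/A = 0.3467/0.03733 = 9.288 m/s; Re = 5.855e+04; ε/D = 5.96e-06; Haaland → f = 0.02001; ΔP_B = f(L/D)(ρV²/2) = 1.864e+05 Pa.
ΔP_A/ΔP_B = 7.658e+04/1.864e+05 = 0.411.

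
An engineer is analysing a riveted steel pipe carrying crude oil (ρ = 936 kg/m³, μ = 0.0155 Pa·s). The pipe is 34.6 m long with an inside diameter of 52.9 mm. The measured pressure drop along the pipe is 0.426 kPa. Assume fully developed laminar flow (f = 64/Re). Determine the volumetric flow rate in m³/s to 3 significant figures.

Q ≈ 1.53×10^-4 m³/s

For laminar flow, f = 64/Re with Re = ρVD/μ, so Darcy-Weisbach reduces to ΔP = 32μLV/D². Solving for V: V = ΔP·D²/(32μL) = 426·(0.0529)²/(32·0.0155·34.6) = 0.06946 m/s.
Check: Re = ρVD/μ = 936·0.06946·0.0529/0.0155 = 221.9 < 2300, so the laminar assumption holds.
Q = V·A = 0.06946·(π/4·0.0529²) = 0.0001527 m³/s = 1.53×10^-4 m³/s.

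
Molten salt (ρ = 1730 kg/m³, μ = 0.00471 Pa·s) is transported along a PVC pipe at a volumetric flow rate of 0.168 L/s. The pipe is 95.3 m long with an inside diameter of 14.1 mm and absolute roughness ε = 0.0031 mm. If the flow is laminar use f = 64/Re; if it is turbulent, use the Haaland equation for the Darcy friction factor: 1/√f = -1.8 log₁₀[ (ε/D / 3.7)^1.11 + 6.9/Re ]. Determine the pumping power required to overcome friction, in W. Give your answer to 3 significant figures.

P ≈ 41.7 W

Q = 0.168 L/s = 0.168/1000 = 0.000168 m³/s.
Cross-sectional area A = πD²/4 = π(0.0141)²/4 = 0.0001561 m²; mean velocity V = Q/A = 0.000168/0.0001561 = 1.076 m/s.
Reynolds number Re = ρVD/μ = 1730 · 1.076 · 0.0141 / 0.00471 = 5572.
Re > 4000 → turbulent. Relative roughness ε/D = 3.1e-06/0.0141 = 0.00022. Haaland: 1/√f = -1.8 log₁₀[(0.00022/3.7)^1.11 + 6.9/5572] = -1.8 log₁₀[2.04e-05 + 0.00124] = 5.22, so f = 0.0367.
Darcy-Weisbach: ΔP = f(L/D)(ρV²/2) = 0.0367·(95.3/0.0141)·(1730·1.076²/2) = 0.0367·6759·1001 = 2.484e+05 Pa.
Pumping power P = QΔP = 0.000168·2.484e+05 = 41.72 W = 41.7 W.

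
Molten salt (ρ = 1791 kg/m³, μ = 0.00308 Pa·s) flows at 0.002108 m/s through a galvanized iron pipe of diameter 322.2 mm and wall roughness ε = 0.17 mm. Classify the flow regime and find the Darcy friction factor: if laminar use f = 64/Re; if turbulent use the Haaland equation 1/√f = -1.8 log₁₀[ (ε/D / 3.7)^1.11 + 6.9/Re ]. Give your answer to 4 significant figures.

Re = ρVD/μ = 1791·0.002108·0.3222/0.00308 = 394.9.
Re < 2300 → laminar, so f = 64/Re = 0.162 (roughness is irrelevant in laminar flow).

f ≈ 0.1620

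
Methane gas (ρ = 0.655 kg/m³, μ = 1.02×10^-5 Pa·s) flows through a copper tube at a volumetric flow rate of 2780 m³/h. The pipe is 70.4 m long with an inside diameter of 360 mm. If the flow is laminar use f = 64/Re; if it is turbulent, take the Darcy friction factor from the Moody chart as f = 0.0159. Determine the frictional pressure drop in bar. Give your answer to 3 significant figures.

Q = 2780 m³/h = 2780/3600 = 0.7722 m³/s.
Cross-sectional area A = πD²/4 = π(0.36)²/4 = 0.1018 m²; mean velocity V = Q/A = 0.7722/0.1018 = 7.587 m/s.
Reynolds number Re = ρVD/μ = 0.655 · 7.587 · 0.36 / 1.02e-05 = 1.754e+05.
Re > 4000 → turbulent; use the Moody-chart value f = 0.0159.
Darcy-Weisbach: ΔP = f(L/D)(ρV²/2) = 0.0159·(70.4/0.36)·(0.655·7.587²/2) = 0.0159·195.6·18.85 = 58.61 Pa.
ΔP = 58.61 Pa = 5.86×10^-4 bar.

ΔP ≈ 5.86×10^-4 bar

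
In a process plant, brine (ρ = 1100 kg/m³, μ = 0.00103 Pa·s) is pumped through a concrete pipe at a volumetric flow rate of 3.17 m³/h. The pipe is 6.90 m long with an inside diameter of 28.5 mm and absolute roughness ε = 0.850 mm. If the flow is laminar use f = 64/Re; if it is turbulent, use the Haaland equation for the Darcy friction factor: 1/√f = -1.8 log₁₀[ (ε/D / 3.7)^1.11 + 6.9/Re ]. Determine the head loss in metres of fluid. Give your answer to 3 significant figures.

Q = 3.17 m³/h = 3.17/3600 = 0.0008806 m³/s.
Cross-sectional area A = πD²/4 = π(0.0285)²/4 = 0.0006379 m²; mean velocity V = Q/A = 0.0008806/0.0006379 = 1.38 m/s.
Reynolds number Re = ρVD/μ = 1100 · 1.38 · 0.0285 / 0.00103 = 4.201e+04.
Re > 4000 → turbulent. Relative roughness ε/D = 0.00085/0.0285 = 0.0298. Haaland: 1/√f = -1.8 log₁₀[(0.0298/3.7)^1.11 + 6.9/4.201e+04] = -1.8 log₁₀[0.00474 + 0.000164] = 4.156, so f = 0.05788.
Darcy-Weisbach: ΔP = f(L/D)(ρV²/2) = 0.05788·(6.9/0.0285)·(1100·1.38²/2) = 0.05788·242.1·1048 = 1.469e+04 Pa.
Head loss h_f = ΔP/(ρg) = 1.469e+04/(1100·9.81) = 1.36 m.

h_f ≈ 1.36 m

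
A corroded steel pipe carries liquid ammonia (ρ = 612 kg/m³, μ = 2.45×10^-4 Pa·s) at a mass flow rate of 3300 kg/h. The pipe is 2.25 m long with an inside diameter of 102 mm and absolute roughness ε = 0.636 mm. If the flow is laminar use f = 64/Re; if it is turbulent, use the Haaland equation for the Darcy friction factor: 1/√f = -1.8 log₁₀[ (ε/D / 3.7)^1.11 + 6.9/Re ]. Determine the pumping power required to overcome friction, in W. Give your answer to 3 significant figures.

ṁ = 3300 kg/h = 3300/3600 = 0.9167 kg/s.
A = πD²/4 = π(0.102)²/4 = 0.008171 m²; mean velocity V = ṁ/(ρA) = 0.9167/(612 · 0.008171) = 0.1833 m/s.
Reynolds number Re = ρVD/μ = 612 · 0.1833 · 0.102 / 0.000245 = 4.67e+04.
Re > 4000 → turbulent. Relative roughness ε/D = 0.000636/0.102 = 0.00624. Haaland: 1/√f = -1.8 log₁₀[(0.00624/3.7)^1.11 + 6.9/4.67e+04] = -1.8 log₁₀[0.000835 + 0.000148] = 5.414, so f = 0.03412.
Darcy-Weisbach: ΔP = f(L/D)(ρV²/2) = 0.03412·(2.25/0.102)·(612·0.1833²/2) = 0.03412·22.06·10.28 = 7.738 Pa.
Q = ṁ/ρ = 0.9167/612 = 0.001498 m³/s.
Pumping power P = QΔP = 0.001498·7.738 = 0.01159 W = 0.0116 W.

P ≈ 0.0116 W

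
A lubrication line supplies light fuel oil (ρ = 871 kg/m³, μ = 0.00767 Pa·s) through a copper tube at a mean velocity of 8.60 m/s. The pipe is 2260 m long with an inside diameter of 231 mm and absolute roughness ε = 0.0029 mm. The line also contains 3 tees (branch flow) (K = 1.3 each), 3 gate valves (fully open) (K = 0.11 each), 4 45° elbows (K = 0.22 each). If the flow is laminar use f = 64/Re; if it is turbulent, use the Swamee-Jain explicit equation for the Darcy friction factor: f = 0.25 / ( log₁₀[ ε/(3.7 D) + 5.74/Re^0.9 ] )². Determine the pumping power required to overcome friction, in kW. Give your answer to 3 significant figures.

P ≈ 1800 kW

Reynolds number Re = ρVD/μ = 871 · 8.6 · 0.231 / 0.00767 = 2.256e+05.
Re > 4000 → turbulent. Relative roughness ε/D = 2.9e-06/0.231 = 1.26e-05. Swamee-Jain: f = 0.25/(log₁₀[1.26e-05/3.7 + 5.74/2.256e+05^0.9])² = 0.25/(log₁₀[3.39e-06 + 8.73e-05])² = 0.25/(-4.043)² = 0.0153.
Total minor-loss coefficient ΣK = 3·1.3 + 3·0.11 + 4·0.22 = 5.11.
ΔP = [f·L/D + ΣK]·(ρV²/2) = [0.0153·2260/0.231 + 5.11]·(871·8.6²/2) = [149.7 + 5.11]·3.221e+04 = 4.985e+06 Pa.
Q = V·A = 8.6·0.04191 = 0.3604 m³/s.
Pumping power P = QΔP = 0.3604·4.985e+06 = 1797000 W = 1800 kW.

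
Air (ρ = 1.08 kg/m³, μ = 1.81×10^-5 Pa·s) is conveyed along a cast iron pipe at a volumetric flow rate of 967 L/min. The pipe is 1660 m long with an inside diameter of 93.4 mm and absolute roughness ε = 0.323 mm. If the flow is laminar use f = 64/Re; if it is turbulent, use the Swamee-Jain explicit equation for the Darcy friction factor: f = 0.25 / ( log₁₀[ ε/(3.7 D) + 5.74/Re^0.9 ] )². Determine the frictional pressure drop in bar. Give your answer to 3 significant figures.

ΔP ≈ 0.0184 bar

Q = 967 L/min = 967/60000 = 0.01612 m³/s.
Cross-sectional area A = πD²/4 = π(0.0934)²/4 = 0.006851 m²; mean velocity V = Q/A = 0.01612/0.006851 = 2.352 m/s.
Reynolds number Re = ρVD/μ = 1.08 · 2.352 · 0.0934 / 1.81e-05 = 1.311e+04.
Re > 4000 → turbulent. Relative roughness ε/D = 0.000323/0.0934 = 0.00346. Swamee-Jain: f = 0.25/(log₁₀[0.00346/3.7 + 5.74/1.311e+04^0.9])² = 0.25/(log₁₀[0.000935 + 0.00113])² = 0.25/(-2.685)² = 0.03467.
Darcy-Weisbach: ΔP = f(L/D)(ρV²/2) = 0.03467·(1660/0.0934)·(1.08·2.352²/2) = 0.03467·1.777e+04·2.988 = 1841 Pa.
ΔP = 1841 Pa = 0.0184 bar.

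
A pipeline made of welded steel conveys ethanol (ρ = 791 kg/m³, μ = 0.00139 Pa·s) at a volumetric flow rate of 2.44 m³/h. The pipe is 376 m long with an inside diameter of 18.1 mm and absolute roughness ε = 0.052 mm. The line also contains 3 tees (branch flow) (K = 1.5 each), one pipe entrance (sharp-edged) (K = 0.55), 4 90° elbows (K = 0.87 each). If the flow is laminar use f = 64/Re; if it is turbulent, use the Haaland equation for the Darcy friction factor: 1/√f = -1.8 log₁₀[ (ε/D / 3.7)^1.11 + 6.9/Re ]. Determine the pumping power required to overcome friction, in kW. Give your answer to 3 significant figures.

P ≈ 1.17 kW

Q = 2.44 m³/h = 2.44/3600 = 0.0006778 m³/s.
Cross-sectional area A = πD²/4 = π(0.0181)²/4 = 0.0002573 m²; mean velocity V = Q/A = 0.0006778/0.0002573 = 2.634 m/s.
Reynolds number Re = ρVD/μ = 791 · 2.634 · 0.0181 / 0.00139 = 2.713e+04.
Re > 4000 → turbulent. Relative roughness ε/D = 5.2e-05/0.0181 = 0.00287. Haaland: 1/√f = -1.8 log₁₀[(0.00287/3.7)^1.11 + 6.9/2.713e+04] = -1.8 log₁₀[0.000353 + 0.000254] = 5.79, so f = 0.02983.
Total minor-loss coefficient ΣK = 3·1.5 + 1·0.55 + 4·0.87 = 8.53.
ΔP = [f·L/D + ΣK]·(ρV²/2) = [0.02983·376/0.0181 + 8.53]·(791·2.634²/2) = [619.7 + 8.53]·2744 = 1.724e+06 Pa.
Pumping power P = QΔP = 0.0006778·1.724e+06 = 1169 W = 1.17 kW.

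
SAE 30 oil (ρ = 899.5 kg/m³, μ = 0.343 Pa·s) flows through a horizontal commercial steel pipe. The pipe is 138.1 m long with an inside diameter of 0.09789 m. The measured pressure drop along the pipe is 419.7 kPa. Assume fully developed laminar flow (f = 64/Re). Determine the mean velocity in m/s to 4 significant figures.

For laminar flow, f = 64/Re with Re = ρVD/μ, so Darcy-Weisbach reduces to ΔP = 32μLV/D². Solving for V: V = ΔP·D²/(32μL) = 4.197e+05·(0.09789)²/(32·0.343·138.1) = 2.653 m/s.
Check: Re = ρVD/μ = 899.5·2.653·0.09789/0.343 = 681.1 < 2300, so the laminar assumption holds.

V ≈ 2.653 m/s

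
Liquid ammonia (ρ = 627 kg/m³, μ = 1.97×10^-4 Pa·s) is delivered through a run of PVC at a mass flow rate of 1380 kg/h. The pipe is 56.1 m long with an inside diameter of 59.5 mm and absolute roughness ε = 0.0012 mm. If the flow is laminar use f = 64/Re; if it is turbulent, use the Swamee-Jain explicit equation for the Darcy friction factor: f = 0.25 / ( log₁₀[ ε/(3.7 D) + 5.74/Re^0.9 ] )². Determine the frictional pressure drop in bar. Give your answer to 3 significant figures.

ΔP ≈ 0.00310 bar

ṁ = 1380 kg/h = 1380/3600 = 0.3833 kg/s.
A = πD²/4 = π(0.0595)²/4 = 0.002781 m²; mean velocity V = ṁ/(ρA) = 0.3833/(627 · 0.002781) = 0.2199 m/s.
Reynolds number Re = ρVD/μ = 627 · 0.2199 · 0.0595 / 0.000197 = 4.164e+04.
Re > 4000 → turbulent. Relative roughness ε/D = 1.2e-06/0.0595 = 2.02e-05. Swamee-Jain: f = 0.25/(log₁₀[2.02e-05/3.7 + 5.74/4.164e+04^0.9])² = 0.25/(log₁₀[5.45e-06 + 0.000399])² = 0.25/(-3.393)² = 0.02172.
Darcy-Weisbach: ΔP = f(L/D)(ρV²/2) = 0.02172·(56.1/0.0595)·(627·0.2199²/2) = 0.02172·942.9·15.16 = 310.4 Pa.
ΔP = 310.4 Pa = 0.00310 bar.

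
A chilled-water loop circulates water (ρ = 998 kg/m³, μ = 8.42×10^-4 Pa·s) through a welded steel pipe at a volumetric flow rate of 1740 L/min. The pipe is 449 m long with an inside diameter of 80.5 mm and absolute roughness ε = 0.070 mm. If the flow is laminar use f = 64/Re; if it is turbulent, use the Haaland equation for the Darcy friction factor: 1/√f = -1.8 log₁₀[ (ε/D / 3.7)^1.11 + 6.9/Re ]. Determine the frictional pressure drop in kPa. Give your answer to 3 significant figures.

Q = 1740 L/min = 1740/60000 = 0.029 m³/s.
Cross-sectional area A = πD²/4 = π(0.0805)²/4 = 0.00509 m²; mean velocity V = Q/A = 0.029/0.00509 = 5.698 m/s.
Reynolds number Re = ρVD/μ = 998 · 5.698 · 0.0805 / 0.000842 = 5.437e+05.
Re > 4000 → turbulent. Relative roughness ε/D = 7e-05/0.0805 = 0.00087. Haaland: 1/√f = -1.8 log₁₀[(0.00087/3.7)^1.11 + 6.9/5.437e+05] = -1.8 log₁₀[9.37e-05 + 1.27e-05] = 7.151, so f = 0.01955.
Darcy-Weisbach: ΔP = f(L/D)(ρV²/2) = 0.01955·(449/0.0805)·(998·5.698²/2) = 0.01955·5578·1.62e+04 = 1.767e+06 Pa.
ΔP = 1.767e+06 Pa = 1770 kPa.

ΔP ≈ 1770 kPa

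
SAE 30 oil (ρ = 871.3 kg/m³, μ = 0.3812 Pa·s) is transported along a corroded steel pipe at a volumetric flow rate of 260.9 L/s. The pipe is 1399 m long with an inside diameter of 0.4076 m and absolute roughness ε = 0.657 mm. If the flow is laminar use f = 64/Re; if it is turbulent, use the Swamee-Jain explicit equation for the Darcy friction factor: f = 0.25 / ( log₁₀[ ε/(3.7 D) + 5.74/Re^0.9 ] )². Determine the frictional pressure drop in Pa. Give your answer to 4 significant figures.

Q = 260.9 L/s = 260.9/1000 = 0.2609 m³/s.
Cross-sectional area A = πD²/4 = π(0.4076)²/4 = 0.1305 m²; mean velocity V = Q/A = 0.2609/0.1305 = 1.999 m/s.
Reynolds number Re = ρVD/μ = 871.3 · 1.999 · 0.4076 / 0.381 = 1863.
Re < 2300 → laminar flow, so f = 64/Re = 64/1863 = 0.03436 (the turbulent correlation is not needed).
Darcy-Weisbach: ΔP = f(L/D)(ρV²/2) = 0.03436·(1399/0.4076)·(871.3·1.999²/2) = 0.03436·3432·1742 = 2.054e+05 Pa.

ΔP ≈ 205400 Pa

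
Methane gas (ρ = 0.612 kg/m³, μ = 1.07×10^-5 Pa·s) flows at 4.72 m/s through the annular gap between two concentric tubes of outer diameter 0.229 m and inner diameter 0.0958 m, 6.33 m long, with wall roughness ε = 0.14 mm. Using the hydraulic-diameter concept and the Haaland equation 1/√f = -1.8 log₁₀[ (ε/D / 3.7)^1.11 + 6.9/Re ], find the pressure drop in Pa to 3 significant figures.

ΔP ≈ 8.11 Pa

Hydraulic diameter D_h = 4A/P = D_o - D_i = 0.229 - 0.0958 = 0.1332 m.
Re = ρVD_h/μ = 0.612·4.72·0.1332/1.07e-05 = 3.596e+04.
ε/D_h = 0.00014/0.1332 = 0.00105; Haaland gives 1/√f = -1.8 log₁₀[0.000116+0.000192] = 6.322, so f = 0.02502.
ΔP = f(L/D_h)(ρV²/2) = 0.02502·6.33/0.1332·6.817 = 8.107 Pa.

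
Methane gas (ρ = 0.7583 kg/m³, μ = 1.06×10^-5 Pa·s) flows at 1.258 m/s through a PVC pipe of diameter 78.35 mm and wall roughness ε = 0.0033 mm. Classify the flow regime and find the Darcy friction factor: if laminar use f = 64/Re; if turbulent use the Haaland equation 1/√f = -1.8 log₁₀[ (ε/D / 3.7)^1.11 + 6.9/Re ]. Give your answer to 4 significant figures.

Re = ρVD/μ = 0.7583·1.258·0.07835/1.06e-05 = 7051.
Re > 4000 → turbulent. ε/D = 3.3e-06/0.07835 = 4.21e-05; Haaland: 1/√f = -1.8 log₁₀[3.25e-06 + 0.000979] = 5.414, so f = 0.03411.

f ≈ 0.03411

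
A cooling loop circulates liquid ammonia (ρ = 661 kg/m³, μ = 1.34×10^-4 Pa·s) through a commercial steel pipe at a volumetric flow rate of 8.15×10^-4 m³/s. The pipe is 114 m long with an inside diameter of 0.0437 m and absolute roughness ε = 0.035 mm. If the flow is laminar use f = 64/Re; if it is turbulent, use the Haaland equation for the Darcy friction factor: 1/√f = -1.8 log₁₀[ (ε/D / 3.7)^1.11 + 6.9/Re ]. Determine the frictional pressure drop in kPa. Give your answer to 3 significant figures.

ΔP ≈ 5.33 kPa

Cross-sectional area A = πD²/4 = π(0.0437)²/4 = 0.0015 m²; mean velocity V = Q/A = 0.000815/0.0015 = 0.5434 m/s.
Reynolds number Re = ρVD/μ = 661 · 0.5434 · 0.0437 / 0.000134 = 1.171e+05.
Re > 4000 → turbulent. Relative roughness ε/D = 3.5e-05/0.0437 = 0.000801. Haaland: 1/√f = -1.8 log₁₀[(0.000801/3.7)^1.11 + 6.9/1.171e+05] = -1.8 log₁₀[8.56e-05 + 5.89e-05] = 6.912, so f = 0.02093.
Darcy-Weisbach: ΔP = f(L/D)(ρV²/2) = 0.02093·(114/0.0437)·(661·0.5434²/2) = 0.02093·2609·97.58 = 5328 Pa.
ΔP = 5328 Pa = 5.33 kPa.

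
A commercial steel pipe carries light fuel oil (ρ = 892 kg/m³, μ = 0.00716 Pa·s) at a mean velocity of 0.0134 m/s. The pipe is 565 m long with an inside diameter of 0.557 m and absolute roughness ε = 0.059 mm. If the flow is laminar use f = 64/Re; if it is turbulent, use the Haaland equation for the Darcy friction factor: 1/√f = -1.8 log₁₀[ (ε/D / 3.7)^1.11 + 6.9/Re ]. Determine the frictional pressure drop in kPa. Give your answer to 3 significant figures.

Reynolds number Re = ρVD/μ = 892 · 0.0134 · 0.557 / 0.00716 = 929.8.
Re < 2300 → laminar flow, so f = 64/Re = 64/929.8 = 0.06883 (the turbulent correlation is not needed).
Darcy-Weisbach: ΔP = f(L/D)(ρV²/2) = 0.06883·(565/0.557)·(892·0.0134²/2) = 0.06883·1014·0.08008 = 5.591 Pa.
ΔP = 5.591 Pa = 0.00559 kPa.

ΔP ≈ 0.00559 kPa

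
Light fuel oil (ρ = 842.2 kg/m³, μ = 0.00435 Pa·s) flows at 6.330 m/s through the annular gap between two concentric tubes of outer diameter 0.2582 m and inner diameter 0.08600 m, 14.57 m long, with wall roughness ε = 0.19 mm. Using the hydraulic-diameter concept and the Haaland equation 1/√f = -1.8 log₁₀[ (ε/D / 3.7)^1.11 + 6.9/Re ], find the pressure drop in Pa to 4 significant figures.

ΔP ≈ 30350 Pa

Hydraulic diameter D_h = 4A/P = D_o - D_i = 0.2582 - 0.086 = 0.1722 m.
Re = ρVD_h/μ = 842.2·6.33·0.1722/0.00435 = 2.11e+05.
ε/D_h = 0.00019/0.1722 = 0.0011; Haaland gives 1/√f = -1.8 log₁₀[0.000122+3.27e-05] = 6.858, so f = 0.02126.
ΔP = f(L/D_h)(ρV²/2) = 0.02126·14.57/0.1722·1.687e+04 = 3.035e+04 Pa.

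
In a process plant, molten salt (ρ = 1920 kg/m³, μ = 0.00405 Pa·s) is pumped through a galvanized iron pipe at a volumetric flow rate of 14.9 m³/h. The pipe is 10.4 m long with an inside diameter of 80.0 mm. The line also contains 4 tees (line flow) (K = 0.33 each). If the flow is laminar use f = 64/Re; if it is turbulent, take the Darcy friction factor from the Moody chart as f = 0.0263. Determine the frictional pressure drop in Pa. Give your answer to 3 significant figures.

ΔP ≈ 3080 Pa

Q = 14.9 m³/h = 14.9/3600 = 0.004139 m³/s.
Cross-sectional area A = πD²/4 = π(0.08)²/4 = 0.005027 m²; mean velocity V = Q/A = 0.004139/0.005027 = 0.8234 m/s.
Reynolds number Re = ρVD/μ = 1920 · 0.8234 · 0.08 / 0.00405 = 3.123e+04.
Re > 4000 → turbulent; use the Moody-chart value f = 0.0263.
Total minor-loss coefficient ΣK = 4·0.33 = 1.32.
ΔP = [f·L/D + ΣK]·(ρV²/2) = [0.0263·10.4/0.08 + 1.32]·(1920·0.8234²/2) = [3.419 + 1.32]·650.9 = 3085 Pa.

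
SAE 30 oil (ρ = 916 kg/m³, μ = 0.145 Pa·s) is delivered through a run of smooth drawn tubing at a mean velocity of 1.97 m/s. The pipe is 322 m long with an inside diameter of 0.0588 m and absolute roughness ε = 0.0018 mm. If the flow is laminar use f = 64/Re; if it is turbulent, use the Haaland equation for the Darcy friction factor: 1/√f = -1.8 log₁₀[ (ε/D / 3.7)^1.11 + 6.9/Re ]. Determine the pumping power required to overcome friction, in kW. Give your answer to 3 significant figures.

P ≈ 4.55 kW

Reynolds number Re = ρVD/μ = 916 · 1.97 · 0.0588 / 0.145 = 731.8.
Re < 2300 → laminar flow, so f = 64/Re = 64/731.8 = 0.08746 (the turbulent correlation is not needed).
Darcy-Weisbach: ΔP = f(L/D)(ρV²/2) = 0.08746·(322/0.0588)·(916·1.97²/2) = 0.08746·5476·1777 = 8.513e+05 Pa.
Q = V·A = 1.97·0.002715 = 0.005349 m³/s.
Pumping power P = QΔP = 0.005349·8.513e+05 = 4554 W = 4.55 kW.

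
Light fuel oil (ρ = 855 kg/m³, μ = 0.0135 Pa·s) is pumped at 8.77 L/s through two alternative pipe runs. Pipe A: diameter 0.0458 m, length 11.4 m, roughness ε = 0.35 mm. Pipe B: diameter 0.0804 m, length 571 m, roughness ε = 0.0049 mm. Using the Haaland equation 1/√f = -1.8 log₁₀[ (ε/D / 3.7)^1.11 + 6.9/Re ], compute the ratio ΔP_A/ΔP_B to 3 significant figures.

ΔP_A/ΔP_B ≈ 0.401

Pipe A: V = Q/A = 0.00877/0.001647 = 5.323 m/s; Re = 1.544e+04; ε/D = 0.00764; Haaland → f = 0.03865; ΔP_A = f(L/D)(ρV²/2) = 1.165e+05 Pa.
Pipe B: V = Q/A = 0.00877/0.005077 = 1.727 m/s; Re = 8796; ε/D = 6.09e-05; Haaland → f = 0.03206; ΔP_B = f(L/D)(ρV²/2) = 2.905e+05 Pa.
ΔP_A/ΔP_B = 1.165e+05/2.905e+05 = 0.401.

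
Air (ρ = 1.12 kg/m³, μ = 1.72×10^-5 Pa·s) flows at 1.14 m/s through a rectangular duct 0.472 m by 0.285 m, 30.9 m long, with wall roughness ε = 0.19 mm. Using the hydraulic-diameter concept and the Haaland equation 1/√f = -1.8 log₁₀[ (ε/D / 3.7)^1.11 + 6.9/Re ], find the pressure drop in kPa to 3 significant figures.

ΔP ≈ 0.00159 kPa

Hydraulic diameter D_h = 4A/P = 4·(0.472·0.285)/(2·(0.472+0.285)) = 0.5381/1.514 = 0.3554 m.
Re = ρVD_h/μ = 1.12·1.14·0.3554/1.72e-05 = 2.638e+04.
ε/D_h = 0.00019/0.3554 = 0.000535; Haaland gives 1/√f = -1.8 log₁₀[5.46e-05+0.000262] = 6.3, so f = 0.02519.
ΔP = f(L/D_h)(ρV²/2) = 0.02519·30.9/0.3554·0.7278 = 1.594 Pa.
ΔP = 0.00159 kPa.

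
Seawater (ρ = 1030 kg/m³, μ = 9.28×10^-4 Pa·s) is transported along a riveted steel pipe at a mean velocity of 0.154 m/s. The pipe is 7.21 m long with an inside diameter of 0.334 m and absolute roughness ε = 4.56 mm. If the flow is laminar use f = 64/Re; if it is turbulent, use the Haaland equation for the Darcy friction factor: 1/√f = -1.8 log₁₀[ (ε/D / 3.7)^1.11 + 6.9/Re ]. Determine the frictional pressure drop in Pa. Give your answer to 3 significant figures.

ΔP ≈ 11.4 Pa

Reynolds number Re = ρVD/μ = 1030 · 0.154 · 0.334 / 0.000928 = 5.709e+04.
Re > 4000 → turbulent. Relative roughness ε/D = 0.00456/0.334 = 0.0137. Haaland: 1/√f = -1.8 log₁₀[(0.0137/3.7)^1.11 + 6.9/5.709e+04] = -1.8 log₁₀[0.00199 + 0.000121] = 4.815, so f = 0.04313.
Darcy-Weisbach: ΔP = f(L/D)(ρV²/2) = 0.04313·(7.21/0.334)·(1030·0.154²/2) = 0.04313·21.59·12.21 = 11.37 Pa.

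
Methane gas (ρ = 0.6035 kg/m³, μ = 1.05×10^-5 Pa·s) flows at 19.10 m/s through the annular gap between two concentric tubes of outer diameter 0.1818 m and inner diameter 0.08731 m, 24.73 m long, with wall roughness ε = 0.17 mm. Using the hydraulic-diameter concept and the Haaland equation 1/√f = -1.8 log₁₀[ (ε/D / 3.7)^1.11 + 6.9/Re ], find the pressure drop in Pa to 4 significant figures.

ΔP ≈ 702.4 Pa

Hydraulic diameter D_h = 4A/P = D_o - D_i = 0.1818 - 0.08731 = 0.09449 m.
Re = ρVD_h/μ = 0.6035·19.1·0.09449/1.05e-05 = 1.037e+05.
ε/D_h = 0.00017/0.09449 = 0.0018; Haaland gives 1/√f = -1.8 log₁₀[0.00021+6.65e-05] = 6.405, so f = 0.02438.
ΔP = f(L/D_h)(ρV²/2) = 0.02438·24.73/0.09449·110.1 = 702.4 Pa.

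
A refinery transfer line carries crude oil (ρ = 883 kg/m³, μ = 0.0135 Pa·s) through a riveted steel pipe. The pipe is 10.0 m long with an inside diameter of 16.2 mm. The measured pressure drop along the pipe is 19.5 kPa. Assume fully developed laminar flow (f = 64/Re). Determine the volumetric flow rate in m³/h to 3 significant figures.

Q ≈ 0.879 m³/h

For laminar flow, f = 64/Re with Re = ρVD/μ, so Darcy-Weisbach reduces to ΔP = 32μLV/D². Solving for V: V = ΔP·D²/(32μL) = 1.95e+04·(0.0162)²/(32·0.0135·10) = 1.185 m/s.
Check: Re = ρVD/μ = 883·1.185·0.0162/0.0135 = 1255 < 2300, so the laminar assumption holds.
Q = V·A = 1.185·(π/4·0.0162²) = 0.0002442 m³/s = 0.879 m³/h.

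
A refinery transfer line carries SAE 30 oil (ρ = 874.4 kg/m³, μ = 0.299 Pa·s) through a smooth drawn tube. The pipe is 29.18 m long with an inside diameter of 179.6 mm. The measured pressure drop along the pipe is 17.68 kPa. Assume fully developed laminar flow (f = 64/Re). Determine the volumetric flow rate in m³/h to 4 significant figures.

Q ≈ 186.3 m³/h

For laminar flow, f = 64/Re with Re = ρVD/μ, so Darcy-Weisbach reduces to ΔP = 32μLV/D². Solving for V: V = ΔP·D²/(32μL) = 1.768e+04·(0.1796)²/(32·0.299·29.18) = 2.043 m/s.
Check: Re = ρVD/μ = 874.4·2.043·0.1796/0.299 = 1073 < 2300, so the laminar assumption holds.
Q = V·A = 2.043·(π/4·0.1796²) = 0.05175 m³/s = 186.3 m³/h.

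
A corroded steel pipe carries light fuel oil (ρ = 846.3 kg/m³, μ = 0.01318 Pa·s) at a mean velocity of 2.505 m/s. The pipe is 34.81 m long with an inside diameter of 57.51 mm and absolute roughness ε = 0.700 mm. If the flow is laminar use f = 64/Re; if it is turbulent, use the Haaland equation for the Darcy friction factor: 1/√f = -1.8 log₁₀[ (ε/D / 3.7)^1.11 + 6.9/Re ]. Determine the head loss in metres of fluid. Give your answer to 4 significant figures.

Reynolds number Re = ρVD/μ = 846.3 · 2.505 · 0.05751 / 0.0132 = 9250.
Re > 4000 → turbulent. Relative roughness ε/D = 0.0007/0.05751 = 0.0122. Haaland: 1/√f = -1.8 log₁₀[(0.0122/3.7)^1.11 + 6.9/9250] = -1.8 log₁₀[0.00175 + 0.000746] = 4.684, so f = 0.04558.
Darcy-Weisbach: ΔP = f(L/D)(ρV²/2) = 0.04558·(34.81/0.05751)·(846.3·2.505²/2) = 0.04558·605.3·2655 = 7.326e+04 Pa.
Head loss h_f = ΔP/(ρg) = 7.326e+04/(846.3·9.81) = 8.825 m.

h_f ≈ 8.825 m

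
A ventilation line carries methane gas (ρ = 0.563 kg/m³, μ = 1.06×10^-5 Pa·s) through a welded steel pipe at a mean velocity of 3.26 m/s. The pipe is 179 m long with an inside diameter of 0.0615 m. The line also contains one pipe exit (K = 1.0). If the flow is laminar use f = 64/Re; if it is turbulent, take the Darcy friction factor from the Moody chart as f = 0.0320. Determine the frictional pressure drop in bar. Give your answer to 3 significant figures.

Reynolds number Re = ρVD/μ = 0.563 · 3.26 · 0.0615 / 1.06e-05 = 1.065e+04.
Re > 4000 → turbulent; use the Moody-chart value f = 0.0320.
Total minor-loss coefficient ΣK = 1·1 = 1.
ΔP = [f·L/D + ΣK]·(ρV²/2) = [0.032·179/0.0615 + 1]·(0.563·3.26²/2) = [93.14 + 1]·2.992 = 281.6 Pa.
ΔP = 281.6 Pa = 0.00282 bar.

ΔP ≈ 0.00282 bar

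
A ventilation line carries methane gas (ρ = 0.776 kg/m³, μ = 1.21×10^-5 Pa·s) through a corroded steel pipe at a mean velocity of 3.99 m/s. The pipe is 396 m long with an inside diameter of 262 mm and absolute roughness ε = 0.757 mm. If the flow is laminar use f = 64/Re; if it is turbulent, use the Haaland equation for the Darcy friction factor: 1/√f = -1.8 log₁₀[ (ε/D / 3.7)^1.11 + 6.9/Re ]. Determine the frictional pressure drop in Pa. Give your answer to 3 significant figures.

Reynolds number Re = ρVD/μ = 0.776 · 3.99 · 0.262 / 1.21e-05 = 6.704e+04.
Re > 4000 → turbulent. Relative roughness ε/D = 0.000757/0.262 = 0.00289. Haaland: 1/√f = -1.8 log₁₀[(0.00289/3.7)^1.11 + 6.9/6.704e+04] = -1.8 log₁₀[0.000355 + 0.000103] = 6.01, so f = 0.02769.
Darcy-Weisbach: ΔP = f(L/D)(ρV²/2) = 0.02769·(396/0.262)·(0.776·3.99²/2) = 0.02769·1511·6.177 = 258.5 Pa.

ΔP ≈ 258 Pa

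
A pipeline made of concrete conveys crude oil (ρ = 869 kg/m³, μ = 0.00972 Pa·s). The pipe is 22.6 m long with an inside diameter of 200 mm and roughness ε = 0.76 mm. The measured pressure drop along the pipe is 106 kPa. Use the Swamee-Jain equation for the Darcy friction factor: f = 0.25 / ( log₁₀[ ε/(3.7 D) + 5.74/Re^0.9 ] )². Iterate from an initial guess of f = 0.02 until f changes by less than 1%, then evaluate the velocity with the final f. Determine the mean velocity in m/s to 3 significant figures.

V ≈ 8.64 m/s

Rearranging Darcy-Weisbach: V = √(2·ΔP·D/(f·L·ρ)). With ε/D = 0.00076/0.2 = 0.0038, iterate starting from f = 0.02:
  f = 0.02 → V = √(2·1.06e+05·0.2/(0.02·22.6·869)) = 10.39 m/s; Re = ρVD/μ = 1.858e+05; f → 0.02879
  f = 0.02879 → V = 8.659 m/s; Re = 1.548e+05; f → 0.02893
Converged (Δf/f < 1%). With the final f = 0.02893: V = √(2·1.06e+05·0.2/(0.02893·22.6·869)) = 8.638 m/s.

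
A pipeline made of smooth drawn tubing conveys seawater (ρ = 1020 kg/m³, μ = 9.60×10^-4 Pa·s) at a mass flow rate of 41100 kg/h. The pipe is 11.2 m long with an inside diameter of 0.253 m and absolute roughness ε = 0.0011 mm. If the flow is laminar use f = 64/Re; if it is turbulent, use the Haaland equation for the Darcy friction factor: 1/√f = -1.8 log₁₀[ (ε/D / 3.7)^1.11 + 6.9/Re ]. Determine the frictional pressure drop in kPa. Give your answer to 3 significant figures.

ΔP ≈ 0.0223 kPa

ṁ = 41100 kg/h = 41100/3600 = 11.42 kg/s.
A = πD²/4 = π(0.253)²/4 = 0.05027 m²; mean velocity V = ṁ/(ρA) = 11.42/(1020 · 0.05027) = 0.2226 m/s.
Reynolds number Re = ρVD/μ = 1020 · 0.2226 · 0.253 / 0.00096 = 5.985e+04.
Re > 4000 → turbulent. Relative roughness ε/D = 1.1e-06/0.253 = 4.35e-06. Haaland: 1/√f = -1.8 log₁₀[(4.35e-06/3.7)^1.11 + 6.9/5.985e+04] = -1.8 log₁₀[2.62e-07 + 0.000115] = 7.087, so f = 0.01991.
Darcy-Weisbach: ΔP = f(L/D)(ρV²/2) = 0.01991·(11.2/0.253)·(1020·0.2226²/2) = 0.01991·44.27·25.28 = 22.28 Pa.
ΔP = 22.28 Pa = 0.0223 kPa.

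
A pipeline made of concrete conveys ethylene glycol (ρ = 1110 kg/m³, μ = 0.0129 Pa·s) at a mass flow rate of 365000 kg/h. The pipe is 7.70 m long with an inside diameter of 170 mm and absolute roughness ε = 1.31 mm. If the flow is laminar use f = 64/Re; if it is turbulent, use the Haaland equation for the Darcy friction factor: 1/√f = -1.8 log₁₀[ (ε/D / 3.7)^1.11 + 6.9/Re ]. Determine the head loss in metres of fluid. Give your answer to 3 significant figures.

ṁ = 365000 kg/h = 365000/3600 = 101.4 kg/s.
A = πD²/4 = π(0.17)²/4 = 0.0227 m²; mean velocity V = ṁ/(ρA) = 101.4/(1110 · 0.0227) = 4.024 m/s.
Reynolds number Re = ρVD/μ = 1110 · 4.024 · 0.17 / 0.0129 = 5.887e+04.
Re > 4000 → turbulent. Relative roughness ε/D = 0.00131/0.17 = 0.00771. Haaland: 1/√f = -1.8 log₁₀[(0.00771/3.7)^1.11 + 6.9/5.887e+04] = -1.8 log₁₀[0.00106 + 0.000117] = 5.275, so f = 0.03594.
Darcy-Weisbach: ΔP = f(L/D)(ρV²/2) = 0.03594·(7.7/0.17)·(1110·4.024²/2) = 0.03594·45.29·8988 = 1.463e+04 Pa.
Head loss h_f = ΔP/(ρg) = 1.463e+04/(1110·9.81) = 1.34 m.

h_f ≈ 1.34 m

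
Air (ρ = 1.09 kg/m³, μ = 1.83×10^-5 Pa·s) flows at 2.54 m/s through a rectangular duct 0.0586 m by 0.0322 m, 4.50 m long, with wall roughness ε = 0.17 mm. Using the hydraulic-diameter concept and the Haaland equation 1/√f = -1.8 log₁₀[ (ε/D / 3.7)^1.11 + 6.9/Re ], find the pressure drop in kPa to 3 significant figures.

ΔP ≈ 0.0151 kPa

Hydraulic diameter D_h = 4A/P = 4·(0.0586·0.0322)/(2·(0.0586+0.0322)) = 0.007548/0.1816 = 0.04156 m.
Re = ρVD_h/μ = 1.09·2.54·0.04156/1.83e-05 = 6288.
ε/D_h = 0.00017/0.04156 = 0.00409; Haaland gives 1/√f = -1.8 log₁₀[0.000523+0.0011] = 5.023, so f = 0.03964.
ΔP = f(L/D_h)(ρV²/2) = 0.03964·4.5/0.04156·3.516 = 15.09 Pa.
ΔP = 0.0151 kPa.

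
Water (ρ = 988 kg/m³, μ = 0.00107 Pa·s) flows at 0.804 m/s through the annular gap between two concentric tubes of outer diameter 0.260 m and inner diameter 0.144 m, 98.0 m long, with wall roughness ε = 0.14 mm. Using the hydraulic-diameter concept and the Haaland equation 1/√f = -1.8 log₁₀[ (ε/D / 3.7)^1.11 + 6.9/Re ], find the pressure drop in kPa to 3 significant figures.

Hydraulic diameter D_h = 4A/P = D_o - D_i = 0.26 - 0.144 = 0.116 m.
Re = ρVD_h/μ = 988·0.804·0.116/0.00107 = 8.612e+04.
ε/D_h = 0.00014/0.116 = 0.00121; Haaland gives 1/√f = -1.8 log₁₀[0.000135+8.01e-05] = 6.602, so f = 0.02295.
ΔP = f(L/D_h)(ρV²/2) = 0.02295·98/0.116·319.3 = 6190 Pa.
ΔP = 6.19 kPa.

ΔP ≈ 6.19 kPa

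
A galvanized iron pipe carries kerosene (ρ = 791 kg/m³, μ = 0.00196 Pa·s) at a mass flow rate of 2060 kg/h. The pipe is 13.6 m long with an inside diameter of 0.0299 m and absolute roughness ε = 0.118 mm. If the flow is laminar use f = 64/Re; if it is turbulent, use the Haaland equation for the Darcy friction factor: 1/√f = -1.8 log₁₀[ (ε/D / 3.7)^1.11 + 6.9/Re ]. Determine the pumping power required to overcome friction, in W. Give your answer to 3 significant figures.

P ≈ 4.81 W

ṁ = 2060 kg/h = 2060/3600 = 0.5722 kg/s.
A = πD²/4 = π(0.0299)²/4 = 0.0007022 m²; mean velocity V = ṁ/(ρA) = 0.5722/(791 · 0.0007022) = 1.03 m/s.
Reynolds number Re = ρVD/μ = 791 · 1.03 · 0.0299 / 0.00196 = 1.243e+04.
Re > 4000 → turbulent. Relative roughness ε/D = 0.000118/0.0299 = 0.00395. Haaland: 1/√f = -1.8 log₁₀[(0.00395/3.7)^1.11 + 6.9/1.243e+04] = -1.8 log₁₀[0.000502 + 0.000555] = 5.356, so f = 0.03486.
Darcy-Weisbach: ΔP = f(L/D)(ρV²/2) = 0.03486·(13.6/0.0299)·(791·1.03²/2) = 0.03486·454.8·419.8 = 6656 Pa.
Q = ṁ/ρ = 0.5722/791 = 0.0007234 m³/s.
Pumping power P = QΔP = 0.0007234·6656 = 4.815 W = 4.81 W.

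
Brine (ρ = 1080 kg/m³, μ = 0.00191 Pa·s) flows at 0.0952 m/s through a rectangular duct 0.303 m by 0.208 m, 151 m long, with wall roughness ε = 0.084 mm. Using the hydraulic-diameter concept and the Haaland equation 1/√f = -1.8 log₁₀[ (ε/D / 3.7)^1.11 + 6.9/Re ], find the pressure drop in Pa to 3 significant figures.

Hydraulic diameter D_h = 4A/P = 4·(0.303·0.208)/(2·(0.303+0.208)) = 0.2521/1.022 = 0.2467 m.
Re = ρVD_h/μ = 1080·0.0952·0.2467/0.00191 = 1.328e+04.
ε/D_h = 8.4e-05/0.2467 = 0.000341; Haaland gives 1/√f = -1.8 log₁₀[3.31e-05+0.00052] = 5.863, so f = 0.02909.
ΔP = f(L/D_h)(ρV²/2) = 0.02909·151/0.2467·4.894 = 87.14 Pa.

ΔP ≈ 87.1 Pa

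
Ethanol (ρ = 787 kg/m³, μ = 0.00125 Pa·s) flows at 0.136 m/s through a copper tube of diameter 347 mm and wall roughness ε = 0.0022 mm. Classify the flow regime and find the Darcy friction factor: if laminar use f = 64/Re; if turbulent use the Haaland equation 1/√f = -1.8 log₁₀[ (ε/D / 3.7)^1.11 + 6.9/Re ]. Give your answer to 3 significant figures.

f ≈ 0.0234

Re = ρVD/μ = 787·0.136·0.347/0.00125 = 2.971e+04.
Re > 4000 → turbulent. ε/D = 2.2e-06/0.347 = 6.34e-06; Haaland: 1/√f = -1.8 log₁₀[3.98e-07 + 0.000232] = 6.54, so f = 0.02338.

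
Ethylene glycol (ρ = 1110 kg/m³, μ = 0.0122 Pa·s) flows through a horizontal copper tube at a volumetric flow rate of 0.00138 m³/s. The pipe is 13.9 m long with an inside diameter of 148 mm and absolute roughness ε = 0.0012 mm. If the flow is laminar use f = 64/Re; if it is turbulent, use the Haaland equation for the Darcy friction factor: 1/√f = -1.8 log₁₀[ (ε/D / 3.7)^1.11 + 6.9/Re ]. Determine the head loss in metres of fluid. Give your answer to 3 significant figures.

Cross-sectional area A = πD²/4 = π(0.148)²/4 = 0.0172 m²; mean velocity V = Q/A = 0.00138/0.0172 = 0.08022 m/s.
Reynolds number Re = ρVD/μ = 1110 · 0.08022 · 0.148 / 0.0122 = 1080.
Re < 2300 → laminar flow, so f = 64/Re = 64/1080 = 0.05925 (the turbulent correlation is not needed).
Darcy-Weisbach: ΔP = f(L/D)(ρV²/2) = 0.05925·(13.9/0.148)·(1110·0.08022²/2) = 0.05925·93.92·3.571 = 19.87 Pa.
Head loss h_f = ΔP/(ρg) = 19.87/(1110·9.81) = 0.00183 m.

h_f ≈ 0.00183 m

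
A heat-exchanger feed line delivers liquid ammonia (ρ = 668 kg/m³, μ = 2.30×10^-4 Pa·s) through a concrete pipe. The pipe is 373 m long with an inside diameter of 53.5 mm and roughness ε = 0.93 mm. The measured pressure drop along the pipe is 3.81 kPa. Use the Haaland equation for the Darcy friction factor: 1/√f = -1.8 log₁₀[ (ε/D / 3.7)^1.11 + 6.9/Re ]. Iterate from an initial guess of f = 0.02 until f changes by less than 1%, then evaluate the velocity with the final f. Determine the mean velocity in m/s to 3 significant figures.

Rearranging Darcy-Weisbach: V = √(2·ΔP·D/(f·L·ρ)). With ε/D = 0.00093/0.0535 = 0.0174, iterate starting from f = 0.02:
  f = 0.02 → V = √(2·3810·0.0535/(0.02·373·668)) = 0.286 m/s; Re = ρVD/μ = 4.444e+04; f → 0.04713
  f = 0.04713 → V = 0.1863 m/s; Re = 2.895e+04; f → 0.04761
  f = 0.04761 → V = 0.1854 m/s; Re = 2.881e+04; f → 0.04762
Converged (Δf/f < 1%). With the final f = 0.04762: V = √(2·3810·0.0535/(0.04762·373·668)) = 0.1854 m/s.

V ≈ 0.185 m/s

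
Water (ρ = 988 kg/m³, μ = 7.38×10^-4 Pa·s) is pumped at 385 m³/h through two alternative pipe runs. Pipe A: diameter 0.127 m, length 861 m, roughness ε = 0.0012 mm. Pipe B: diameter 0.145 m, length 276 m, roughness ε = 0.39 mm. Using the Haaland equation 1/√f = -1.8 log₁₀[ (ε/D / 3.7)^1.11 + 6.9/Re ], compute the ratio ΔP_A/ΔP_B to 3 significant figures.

Pipe A: V = Q/A = 0.1069/0.01267 = 8.442 m/s; Re = 1.435e+06; ε/D = 9.45e-06; Haaland → f = 0.01113; ΔP_A = f(L/D)(ρV²/2) = 2.657e+06 Pa.
Pipe B: V = Q/A = 0.1069/0.01651 = 6.476 m/s; Re = 1.257e+06; ε/D = 0.00269; Haaland → f = 0.02554; ΔP_B = f(L/D)(ρV²/2) = 1.007e+06 Pa.
ΔP_A/ΔP_B = 2.657e+06/1.007e+06 = 2.64.

ΔP_A/ΔP_B ≈ 2.64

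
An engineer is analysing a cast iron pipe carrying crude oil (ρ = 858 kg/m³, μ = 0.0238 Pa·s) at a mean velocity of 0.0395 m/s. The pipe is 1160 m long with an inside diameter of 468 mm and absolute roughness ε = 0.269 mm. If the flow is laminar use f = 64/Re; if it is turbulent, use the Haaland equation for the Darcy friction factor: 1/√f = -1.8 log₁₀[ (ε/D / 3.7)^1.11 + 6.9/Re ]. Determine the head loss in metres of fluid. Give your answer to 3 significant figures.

Reynolds number Re = ρVD/μ = 858 · 0.0395 · 0.468 / 0.0238 = 666.4.
Re < 2300 → laminar flow, so f = 64/Re = 64/666.4 = 0.09603 (the turbulent correlation is not needed).
Darcy-Weisbach: ΔP = f(L/D)(ρV²/2) = 0.09603·(1160/0.468)·(858·0.0395²/2) = 0.09603·2479·0.6693 = 159.3 Pa.
Head loss h_f = ΔP/(ρg) = 159.3/(858·9.81) = 0.0189 m.

h_f ≈ 0.0189 m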